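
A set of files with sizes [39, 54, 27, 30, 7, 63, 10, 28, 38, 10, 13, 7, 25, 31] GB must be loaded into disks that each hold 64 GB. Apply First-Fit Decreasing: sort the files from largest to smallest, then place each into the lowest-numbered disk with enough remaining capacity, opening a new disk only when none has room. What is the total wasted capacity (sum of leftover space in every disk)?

66

Sorted descending: 63, 54, 39, 38, 31, 30, 28, 27, 25, 13, 10, 10, 7, 7.
Put 63 GB in disk 1; 1 GB remain.
Put 54 GB in disk 2; 10 GB remain.
Put 39 GB in disk 3; 25 GB remain.
Put 38 GB in disk 4; 26 GB remain.
Put 31 GB in disk 5; 33 GB remain.
Put 30 GB in disk 5; 3 GB remain.
Put 28 GB in disk 6; 36 GB remain.
Put 27 GB in disk 6; 9 GB remain.
Put 25 GB in disk 3; 0 GB remain.
Put 13 GB in disk 4; 13 GB remain.
Put 10 GB in disk 2; 0 GB remain.
Put 10 GB in disk 4; 3 GB remain.
Put 7 GB in disk 6; 2 GB remain.
Put 7 GB in disk 7; 57 GB remain.
7 disks × 64 GB = 448 GB; used 382 GB; unused 66 GB.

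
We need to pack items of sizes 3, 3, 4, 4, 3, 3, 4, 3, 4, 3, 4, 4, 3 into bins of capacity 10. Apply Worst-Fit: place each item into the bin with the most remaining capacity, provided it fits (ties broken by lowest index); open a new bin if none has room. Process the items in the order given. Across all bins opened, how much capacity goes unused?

5

3 → bin 1 (remaining 7)
3 → bin 1 (remaining 4)
4 → bin 1 (remaining 0)
4 → bin 2 (remaining 6)
3 → bin 2 (remaining 3)
3 → bin 2 (remaining 0)
4 → bin 3 (remaining 6)
3 → bin 3 (remaining 3)
4 → bin 4 (remaining 6)
3 → bin 4 (remaining 3)
4 → bin 5 (remaining 6)
4 → bin 5 (remaining 2)
3 → bin 3 (remaining 0)
5 bins × 10 = 50; used 45; unused 5.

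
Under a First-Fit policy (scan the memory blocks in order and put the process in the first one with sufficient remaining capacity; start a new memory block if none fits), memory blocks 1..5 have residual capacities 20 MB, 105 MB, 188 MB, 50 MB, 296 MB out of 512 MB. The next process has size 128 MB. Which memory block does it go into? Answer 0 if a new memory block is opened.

3

Memory blocks with room: memory block 3 (188 MB), memory block 5 (296 MB).
The first with room is memory block 3.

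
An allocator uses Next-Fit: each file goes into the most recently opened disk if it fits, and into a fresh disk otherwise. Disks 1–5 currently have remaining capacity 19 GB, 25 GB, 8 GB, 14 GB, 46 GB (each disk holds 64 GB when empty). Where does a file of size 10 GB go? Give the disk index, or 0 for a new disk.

5

Next-Fit only looks at disk 5, which has 46 GB free.
10 GB fits there.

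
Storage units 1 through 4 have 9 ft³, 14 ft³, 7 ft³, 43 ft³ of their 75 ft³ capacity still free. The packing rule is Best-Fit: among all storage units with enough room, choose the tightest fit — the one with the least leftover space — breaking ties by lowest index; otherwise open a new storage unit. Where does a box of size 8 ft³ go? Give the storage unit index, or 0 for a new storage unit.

1

Storage units with room: storage unit 1 (9 ft³), storage unit 2 (14 ft³), storage unit 4 (43 ft³).
Tightest fit is storage unit 1 with 9 ft³ free.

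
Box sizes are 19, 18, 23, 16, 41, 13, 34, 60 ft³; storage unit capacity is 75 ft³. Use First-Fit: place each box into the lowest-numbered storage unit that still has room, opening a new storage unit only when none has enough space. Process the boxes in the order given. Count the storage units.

4

19 ft³ → storage unit 1 (remaining 56 ft³)
18 ft³ → storage unit 1 (remaining 38 ft³)
23 ft³ → storage unit 1 (remaining 15 ft³)
16 ft³ → storage unit 2 (remaining 59 ft³)
41 ft³ → storage unit 2 (remaining 18 ft³)
13 ft³ → storage unit 1 (remaining 2 ft³)
34 ft³ → storage unit 3 (remaining 41 ft³)
60 ft³ → storage unit 4 (remaining 15 ft³)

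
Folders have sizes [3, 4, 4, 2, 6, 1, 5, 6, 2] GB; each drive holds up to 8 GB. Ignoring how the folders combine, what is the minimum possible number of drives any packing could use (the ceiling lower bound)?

5 drives

Total size = 3 + 4 + 4 + 2 + 6 + 1 + 5 + 6 + 2 = 33 GB.
⌈33 / 8⌉ = 5.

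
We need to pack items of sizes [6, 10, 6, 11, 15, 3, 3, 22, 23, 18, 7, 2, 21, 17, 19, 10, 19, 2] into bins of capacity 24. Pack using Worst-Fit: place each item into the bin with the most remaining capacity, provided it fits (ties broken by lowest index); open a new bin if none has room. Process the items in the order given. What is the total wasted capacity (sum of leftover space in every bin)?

50

Put 6 in bin 1; 18 remain.
Put 10 in bin 1; 8 remain.
Put 6 in bin 1; 2 remain.
Put 11 in bin 2; 13 remain.
Put 15 in bin 3; 9 remain.
Put 3 in bin 2; 10 remain.
Put 3 in bin 2; 7 remain.
Put 22 in bin 4; 2 remain.
Put 23 in bin 5; 1 remain.
Put 18 in bin 6; 6 remain.
Put 7 in bin 3; 2 remain.
Put 2 in bin 2; 5 remain.
Put 21 in bin 7; 3 remain.
Put 17 in bin 8; 7 remain.
Put 19 in bin 9; 5 remain.
Put 10 in bin 10; 14 remain.
Put 19 in bin 11; 5 remain.
Put 2 in bin 10; 12 remain.
11 bins × 24 = 264; used 214; unused 50.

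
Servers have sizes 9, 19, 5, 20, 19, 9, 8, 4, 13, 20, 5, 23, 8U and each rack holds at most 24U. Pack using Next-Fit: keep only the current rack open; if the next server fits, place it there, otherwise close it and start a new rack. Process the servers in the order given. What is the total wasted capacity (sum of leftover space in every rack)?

78

Put 9U in rack 1; 15U remain.
Put 19U in rack 2; 5U remain.
Put 5U in rack 2; 0U remain.
Put 20U in rack 3; 4U remain.
Put 19U in rack 4; 5U remain.
Put 9U in rack 5; 15U remain.
Put 8U in rack 5; 7U remain.
Put 4U in rack 5; 3U remain.
Put 13U in rack 6; 11U remain.
Put 20U in rack 7; 4U remain.
Put 5U in rack 8; 19U remain.
Put 23U in rack 9; 1U remain.
Put 8U in rack 10; 16U remain.
10 racks × 24U = 240U; used 162U; unused 78U.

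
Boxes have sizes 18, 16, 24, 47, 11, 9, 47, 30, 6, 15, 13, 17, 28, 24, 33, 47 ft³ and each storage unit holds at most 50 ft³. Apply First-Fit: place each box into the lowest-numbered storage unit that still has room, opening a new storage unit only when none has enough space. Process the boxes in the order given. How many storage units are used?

Put 18 ft³ in storage unit 1; 32 ft³ remain.
Put 16 ft³ in storage unit 1; 16 ft³ remain.
Put 24 ft³ in storage unit 2; 26 ft³ remain.
Put 47 ft³ in storage unit 3; 3 ft³ remain.
Put 11 ft³ in storage unit 1; 5 ft³ remain.
Put 9 ft³ in storage unit 2; 17 ft³ remain.
Put 47 ft³ in storage unit 4; 3 ft³ remain.
Put 30 ft³ in storage unit 5; 20 ft³ remain.
Put 6 ft³ in storage unit 2; 11 ft³ remain.
Put 15 ft³ in storage unit 5; 5 ft³ remain.
Put 13 ft³ in storage unit 6; 37 ft³ remain.
Put 17 ft³ in storage unit 6; 20 ft³ remain.
Put 28 ft³ in storage unit 7; 22 ft³ remain.
Put 24 ft³ in storage unit 8; 26 ft³ remain.
Put 33 ft³ in storage unit 9; 17 ft³ remain.
Put 47 ft³ in storage unit 10; 3 ft³ remain.

10 storage units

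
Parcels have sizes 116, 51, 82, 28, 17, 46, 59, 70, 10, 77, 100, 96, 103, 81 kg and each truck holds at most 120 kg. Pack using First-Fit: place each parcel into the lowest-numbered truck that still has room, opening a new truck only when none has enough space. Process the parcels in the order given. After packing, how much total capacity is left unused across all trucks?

truck 1: place 116 kg, 4 kg left
truck 2: place 51 kg, 69 kg left
truck 3: place 82 kg, 38 kg left
truck 2: place 28 kg, 41 kg left
truck 2: place 17 kg, 24 kg left
truck 4: place 46 kg, 74 kg left
truck 4: place 59 kg, 15 kg left
truck 5: place 70 kg, 50 kg left
truck 2: place 10 kg, 14 kg left
truck 6: place 77 kg, 43 kg left
truck 7: place 100 kg, 20 kg left
truck 8: place 96 kg, 24 kg left
truck 9: place 103 kg, 17 kg left
truck 10: place 81 kg, 39 kg left
10 trucks × 120 kg = 1200 kg; used 936 kg; unused 264 kg.

264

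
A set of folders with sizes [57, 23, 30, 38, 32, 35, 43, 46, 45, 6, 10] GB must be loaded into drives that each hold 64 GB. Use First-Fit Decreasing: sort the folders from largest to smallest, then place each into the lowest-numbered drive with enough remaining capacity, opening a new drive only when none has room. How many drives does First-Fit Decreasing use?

7 drives

Sorted descending: 57, 46, 45, 43, 38, 35, 32, 30, 23, 10, 6.
57 GB → drive 1 (remaining 7 GB)
46 GB → drive 2 (remaining 18 GB)
45 GB → drive 3 (remaining 19 GB)
43 GB → drive 4 (remaining 21 GB)
38 GB → drive 5 (remaining 26 GB)
35 GB → drive 6 (remaining 29 GB)
32 GB → drive 7 (remaining 32 GB)
30 GB → drive 7 (remaining 2 GB)
23 GB → drive 5 (remaining 3 GB)
10 GB → drive 2 (remaining 8 GB)
6 GB → drive 1 (remaining 1 GB)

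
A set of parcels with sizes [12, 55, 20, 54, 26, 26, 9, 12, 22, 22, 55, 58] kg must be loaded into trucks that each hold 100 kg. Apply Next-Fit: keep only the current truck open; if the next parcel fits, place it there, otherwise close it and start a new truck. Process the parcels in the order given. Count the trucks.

5

12 kg → truck 1 (remaining 88 kg)
55 kg → truck 1 (remaining 33 kg)
20 kg → truck 1 (remaining 13 kg)
54 kg → truck 2 (remaining 46 kg)
26 kg → truck 2 (remaining 20 kg)
26 kg → truck 3 (remaining 74 kg)
9 kg → truck 3 (remaining 65 kg)
12 kg → truck 3 (remaining 53 kg)
22 kg → truck 3 (remaining 31 kg)
22 kg → truck 3 (remaining 9 kg)
55 kg → truck 4 (remaining 45 kg)
58 kg → truck 5 (remaining 42 kg)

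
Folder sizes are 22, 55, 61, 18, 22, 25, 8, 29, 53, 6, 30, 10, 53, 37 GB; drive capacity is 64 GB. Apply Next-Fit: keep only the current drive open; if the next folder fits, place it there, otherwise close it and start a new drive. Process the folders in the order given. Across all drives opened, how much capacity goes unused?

22 GB → drive 1 (remaining 42 GB)
55 GB → drive 2 (remaining 9 GB)
61 GB → drive 3 (remaining 3 GB)
18 GB → drive 4 (remaining 46 GB)
22 GB → drive 4 (remaining 24 GB)
25 GB → drive 5 (remaining 39 GB)
8 GB → drive 5 (remaining 31 GB)
29 GB → drive 5 (remaining 2 GB)
53 GB → drive 6 (remaining 11 GB)
6 GB → drive 6 (remaining 5 GB)
30 GB → drive 7 (remaining 34 GB)
10 GB → drive 7 (remaining 24 GB)
53 GB → drive 8 (remaining 11 GB)
37 GB → drive 9 (remaining 27 GB)
9 drives × 64 GB = 576 GB; used 429 GB; unused 147 GB.

147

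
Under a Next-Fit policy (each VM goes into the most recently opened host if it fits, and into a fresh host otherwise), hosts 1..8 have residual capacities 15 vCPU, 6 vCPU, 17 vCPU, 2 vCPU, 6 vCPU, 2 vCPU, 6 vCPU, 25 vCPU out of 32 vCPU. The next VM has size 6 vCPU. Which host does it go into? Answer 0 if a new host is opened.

8

Next-Fit only looks at host 8, which has 25 vCPU free.
6 vCPU fits there.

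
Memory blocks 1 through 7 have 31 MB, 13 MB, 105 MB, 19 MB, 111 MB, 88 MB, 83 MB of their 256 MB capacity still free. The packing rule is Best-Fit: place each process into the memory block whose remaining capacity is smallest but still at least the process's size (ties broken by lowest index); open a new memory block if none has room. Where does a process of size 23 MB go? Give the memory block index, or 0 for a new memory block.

Memory blocks with room: memory block 1 (31 MB), memory block 3 (105 MB), memory block 5 (111 MB), memory block 6 (88 MB), memory block 7 (83 MB).
Tightest fit is memory block 1 with 31 MB free.

1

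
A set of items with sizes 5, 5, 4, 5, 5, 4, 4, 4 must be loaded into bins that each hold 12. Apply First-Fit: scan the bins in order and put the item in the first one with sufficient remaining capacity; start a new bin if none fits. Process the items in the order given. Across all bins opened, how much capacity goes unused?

12

5 → bin 1 (remaining 7)
5 → bin 1 (remaining 2)
4 → bin 2 (remaining 8)
5 → bin 2 (remaining 3)
5 → bin 3 (remaining 7)
4 → bin 3 (remaining 3)
4 → bin 4 (remaining 8)
4 → bin 4 (remaining 4)
4 bins × 12 = 48; used 36; unused 12.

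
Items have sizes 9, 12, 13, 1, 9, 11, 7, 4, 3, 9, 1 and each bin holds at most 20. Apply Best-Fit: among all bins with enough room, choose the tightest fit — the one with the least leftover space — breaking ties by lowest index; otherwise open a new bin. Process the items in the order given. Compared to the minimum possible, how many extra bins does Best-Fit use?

1

Best-Fit: [9,9] [12,7,1] [13,1,4] [11,3] [9] → 5 bins.
Total size 79; any packing needs at least ⌈79/20⌉ = 4 bins.
An optimal packing achieves that bound: [13,7] [12,4,3,1] [11,9] [9,9,1] → 4 bins.
Excess: 5 − 4 = 1.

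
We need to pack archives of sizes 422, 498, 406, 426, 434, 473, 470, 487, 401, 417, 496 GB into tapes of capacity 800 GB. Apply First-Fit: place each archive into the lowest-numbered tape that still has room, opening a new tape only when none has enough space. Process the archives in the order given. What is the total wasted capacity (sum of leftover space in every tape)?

tape 1: place 422 GB, 378 GB left
tape 2: place 498 GB, 302 GB left
tape 3: place 406 GB, 394 GB left
tape 4: place 426 GB, 374 GB left
tape 5: place 434 GB, 366 GB left
tape 6: place 473 GB, 327 GB left
tape 7: place 470 GB, 330 GB left
tape 8: place 487 GB, 313 GB left
tape 9: place 401 GB, 399 GB left
tape 10: place 417 GB, 383 GB left
tape 11: place 496 GB, 304 GB left
11 tapes × 800 GB = 8800 GB; used 4930 GB; unused 3870 GB.

3870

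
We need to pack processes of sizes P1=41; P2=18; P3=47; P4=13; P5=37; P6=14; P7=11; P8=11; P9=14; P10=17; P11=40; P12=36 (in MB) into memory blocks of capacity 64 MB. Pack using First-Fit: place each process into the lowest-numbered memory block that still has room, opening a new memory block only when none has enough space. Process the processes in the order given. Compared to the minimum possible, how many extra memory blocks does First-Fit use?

1

First-Fit: [41,18] [47,13] [37,14,11] [11,14,17] [40] [36] → 6 memory blocks.
Total size 299 MB; any packing needs at least ⌈299/64⌉ = 5 memory blocks.
An optimal packing achieves that bound: [47,17] [41,18] [40,14] [37,14,13] [36,11,11] → 5 memory blocks.
Excess: 6 − 5 = 1.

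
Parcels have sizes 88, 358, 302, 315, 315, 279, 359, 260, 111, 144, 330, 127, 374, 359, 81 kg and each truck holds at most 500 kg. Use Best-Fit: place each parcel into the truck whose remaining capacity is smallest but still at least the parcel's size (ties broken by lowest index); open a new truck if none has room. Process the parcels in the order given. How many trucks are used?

10 trucks

truck 1: place 88 kg, 412 kg left
truck 1: place 358 kg, 54 kg left
truck 2: place 302 kg, 198 kg left
truck 3: place 315 kg, 185 kg left
truck 4: place 315 kg, 185 kg left
truck 5: place 279 kg, 221 kg left
truck 6: place 359 kg, 141 kg left
truck 7: place 260 kg, 240 kg left
truck 6: place 111 kg, 30 kg left
truck 3: place 144 kg, 41 kg left
truck 8: place 330 kg, 170 kg left
truck 8: place 127 kg, 43 kg left
truck 9: place 374 kg, 126 kg left
truck 10: place 359 kg, 141 kg left
truck 9: place 81 kg, 45 kg left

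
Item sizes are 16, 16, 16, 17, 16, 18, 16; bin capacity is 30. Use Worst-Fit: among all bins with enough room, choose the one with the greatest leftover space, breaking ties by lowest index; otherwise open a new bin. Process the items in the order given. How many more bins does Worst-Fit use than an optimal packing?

Worst-Fit: [16] [16] [16] [17] [16] [18] [16] → 7 bins.
7 items exceed 15 (half the capacity), and no two of those can share a bin, so at least 7 bins are needed.
So 7 is already optimal.

0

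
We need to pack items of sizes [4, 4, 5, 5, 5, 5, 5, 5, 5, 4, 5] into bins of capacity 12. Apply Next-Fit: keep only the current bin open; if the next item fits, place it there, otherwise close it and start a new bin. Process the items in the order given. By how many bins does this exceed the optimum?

Next-Fit: [4,4] [5,5] [5,5] [5,5] [5,4] [5] → 6 bins.
Total size 52; any packing needs at least ⌈52/12⌉ = 5 bins.
An optimal packing achieves that bound: [5,5] [5,5] [5,5] [5,5] [4,4,4] → 5 bins.
Excess: 6 − 5 = 1.

1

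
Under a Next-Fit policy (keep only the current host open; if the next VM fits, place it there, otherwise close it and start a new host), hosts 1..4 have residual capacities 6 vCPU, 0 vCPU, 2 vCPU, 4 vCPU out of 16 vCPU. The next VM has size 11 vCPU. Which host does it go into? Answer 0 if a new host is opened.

0

Next-Fit only looks at host 4, which has 4 vCPU free.
11 vCPU does not fit, so a new host is opened.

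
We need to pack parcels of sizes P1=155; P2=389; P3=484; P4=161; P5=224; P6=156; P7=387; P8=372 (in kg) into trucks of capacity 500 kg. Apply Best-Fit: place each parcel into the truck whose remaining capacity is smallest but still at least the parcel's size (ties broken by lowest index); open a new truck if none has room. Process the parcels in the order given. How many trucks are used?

6

truck 1: place P1 (155 kg), 345 kg left
truck 2: place P2 (389 kg), 111 kg left
truck 3: place P3 (484 kg), 16 kg left
truck 1: place P4 (161 kg), 184 kg left
truck 4: place P5 (224 kg), 276 kg left
truck 1: place P6 (156 kg), 28 kg left
truck 5: place P7 (387 kg), 113 kg left
truck 6: place P8 (372 kg), 128 kg left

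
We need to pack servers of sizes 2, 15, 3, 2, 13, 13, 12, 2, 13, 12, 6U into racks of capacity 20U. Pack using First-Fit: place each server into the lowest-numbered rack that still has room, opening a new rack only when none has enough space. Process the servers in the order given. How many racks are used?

6

rack 1: place 2U, 18U left
rack 1: place 15U, 3U left
rack 1: place 3U, 0U left
rack 2: place 2U, 18U left
rack 2: place 13U, 5U left
rack 3: place 13U, 7U left
rack 4: place 12U, 8U left
rack 2: place 2U, 3U left
rack 5: place 13U, 7U left
rack 6: place 12U, 8U left
rack 3: place 6U, 1U left
Final racks: [2,15,3] [2,13,2] [13,6] [12] [13] [12].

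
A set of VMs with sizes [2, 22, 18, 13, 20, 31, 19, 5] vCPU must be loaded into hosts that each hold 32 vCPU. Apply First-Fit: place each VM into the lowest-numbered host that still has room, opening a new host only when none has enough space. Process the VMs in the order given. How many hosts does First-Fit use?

5

host 1: place 2 vCPU, 30 vCPU left
host 1: place 22 vCPU, 8 vCPU left
host 2: place 18 vCPU, 14 vCPU left
host 2: place 13 vCPU, 1 vCPU left
host 3: place 20 vCPU, 12 vCPU left
host 4: place 31 vCPU, 1 vCPU left
host 5: place 19 vCPU, 13 vCPU left
host 1: place 5 vCPU, 3 vCPU left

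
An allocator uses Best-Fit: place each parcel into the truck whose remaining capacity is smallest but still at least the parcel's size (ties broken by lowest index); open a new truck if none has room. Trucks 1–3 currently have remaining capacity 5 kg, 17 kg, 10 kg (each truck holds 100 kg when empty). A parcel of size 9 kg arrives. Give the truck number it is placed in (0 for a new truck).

Trucks with room: truck 2 (17 kg), truck 3 (10 kg).
Tightest fit is truck 3 with 10 kg free.

3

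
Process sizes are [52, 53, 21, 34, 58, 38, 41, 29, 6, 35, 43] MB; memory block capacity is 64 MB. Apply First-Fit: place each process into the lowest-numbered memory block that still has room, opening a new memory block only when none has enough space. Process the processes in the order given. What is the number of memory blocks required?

memory block 1: place 52 MB, 12 MB left
memory block 2: place 53 MB, 11 MB left
memory block 3: place 21 MB, 43 MB left
memory block 3: place 34 MB, 9 MB left
memory block 4: place 58 MB, 6 MB left
memory block 5: place 38 MB, 26 MB left
memory block 6: place 41 MB, 23 MB left
memory block 7: place 29 MB, 35 MB left
memory block 1: place 6 MB, 6 MB left
memory block 7: place 35 MB, 0 MB left
memory block 8: place 43 MB, 21 MB left

8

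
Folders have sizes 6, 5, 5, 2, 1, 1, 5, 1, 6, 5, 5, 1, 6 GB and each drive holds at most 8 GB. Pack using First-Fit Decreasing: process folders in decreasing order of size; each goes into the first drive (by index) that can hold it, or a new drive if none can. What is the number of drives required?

8

Sorted descending: 6, 6, 6, 5, 5, 5, 5, 5, 2, 1, 1, 1, 1.
6 GB → drive 1 (remaining 2 GB)
6 GB → drive 2 (remaining 2 GB)
6 GB → drive 3 (remaining 2 GB)
5 GB → drive 4 (remaining 3 GB)
5 GB → drive 5 (remaining 3 GB)
5 GB → drive 6 (remaining 3 GB)
5 GB → drive 7 (remaining 3 GB)
5 GB → drive 8 (remaining 3 GB)
2 GB → drive 1 (remaining 0 GB)
1 GB → drive 2 (remaining 1 GB)
1 GB → drive 2 (remaining 0 GB)
1 GB → drive 3 (remaining 1 GB)
1 GB → drive 3 (remaining 0 GB)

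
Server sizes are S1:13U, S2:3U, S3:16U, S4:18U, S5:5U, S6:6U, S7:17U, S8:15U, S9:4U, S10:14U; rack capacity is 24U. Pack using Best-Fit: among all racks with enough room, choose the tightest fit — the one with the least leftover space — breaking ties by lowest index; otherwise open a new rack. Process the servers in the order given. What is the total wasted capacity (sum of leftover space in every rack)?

rack 1: place S1 (13U), 11U left
rack 1: place S2 (3U), 8U left
rack 2: place S3 (16U), 8U left
rack 3: place S4 (18U), 6U left
rack 3: place S5 (5U), 1U left
rack 1: place S6 (6U), 2U left
rack 4: place S7 (17U), 7U left
rack 5: place S8 (15U), 9U left
rack 4: place S9 (4U), 3U left
rack 6: place S10 (14U), 10U left
6 racks × 24U = 144U; used 111U; unused 33U.

33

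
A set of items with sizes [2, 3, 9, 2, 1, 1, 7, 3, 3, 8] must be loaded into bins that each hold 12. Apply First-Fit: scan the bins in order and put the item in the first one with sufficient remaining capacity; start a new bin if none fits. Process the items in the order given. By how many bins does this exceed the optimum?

First-Fit: [2,3,2,1,1,3] [9,3] [7] [8] → 4 bins.
Total size 39; any packing needs at least ⌈39/12⌉ = 4 bins.
So 4 is already optimal.

0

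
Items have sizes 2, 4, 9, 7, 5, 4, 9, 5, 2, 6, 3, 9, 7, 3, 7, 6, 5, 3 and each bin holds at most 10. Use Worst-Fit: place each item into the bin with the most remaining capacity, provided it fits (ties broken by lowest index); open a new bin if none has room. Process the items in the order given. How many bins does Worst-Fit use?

Put 2 in bin 1; 8 remain.
Put 4 in bin 1; 4 remain.
Put 9 in bin 2; 1 remain.
Put 7 in bin 3; 3 remain.
Put 5 in bin 4; 5 remain.
Put 4 in bin 4; 1 remain.
Put 9 in bin 5; 1 remain.
Put 5 in bin 6; 5 remain.
Put 2 in bin 6; 3 remain.
Put 6 in bin 7; 4 remain.
Put 3 in bin 1; 1 remain.
Put 9 in bin 8; 1 remain.
Put 7 in bin 9; 3 remain.
Put 3 in bin 7; 1 remain.
Put 7 in bin 10; 3 remain.
Put 6 in bin 11; 4 remain.
Put 5 in bin 12; 5 remain.
Put 3 in bin 12; 2 remain.

12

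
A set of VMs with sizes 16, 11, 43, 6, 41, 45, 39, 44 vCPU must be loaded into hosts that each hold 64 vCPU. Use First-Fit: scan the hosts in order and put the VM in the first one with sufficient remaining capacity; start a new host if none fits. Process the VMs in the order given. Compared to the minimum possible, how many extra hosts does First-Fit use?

First-Fit: [16,11,6] [43] [41] [45] [39] [44] → 6 hosts.
5 VMs exceed 32 vCPU (half the capacity), and no two of those can share a host, so at least 5 hosts are needed.
An optimal packing achieves that bound: [45,16] [44,11,6] [43] [41] [39] → 5 hosts.
Excess: 6 − 5 = 1.

1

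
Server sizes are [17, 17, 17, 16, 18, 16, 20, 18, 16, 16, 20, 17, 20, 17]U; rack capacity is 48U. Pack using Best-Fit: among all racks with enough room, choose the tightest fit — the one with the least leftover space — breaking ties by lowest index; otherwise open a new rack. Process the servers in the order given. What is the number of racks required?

17U → rack 1 (remaining 31U)
17U → rack 1 (remaining 14U)
17U → rack 2 (remaining 31U)
16U → rack 2 (remaining 15U)
18U → rack 3 (remaining 30U)
16U → rack 3 (remaining 14U)
20U → rack 4 (remaining 28U)
18U → rack 4 (remaining 10U)
16U → rack 5 (remaining 32U)
16U → rack 5 (remaining 16U)
20U → rack 6 (remaining 28U)
17U → rack 6 (remaining 11U)
20U → rack 7 (remaining 28U)
17U → rack 7 (remaining 11U)

7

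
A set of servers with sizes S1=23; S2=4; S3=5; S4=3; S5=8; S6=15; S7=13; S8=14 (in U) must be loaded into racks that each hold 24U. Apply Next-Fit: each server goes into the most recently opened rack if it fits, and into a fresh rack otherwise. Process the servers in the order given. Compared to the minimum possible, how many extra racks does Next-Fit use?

Next-Fit: [23] [4,5,3,8] [15] [13] [14] → 5 racks.
Total size 85U; any packing needs at least ⌈85/24⌉ = 4 racks.
An optimal packing achieves that bound: [23] [15,8] [14,5,4] [13,3] → 4 racks.
Excess: 5 − 4 = 1.

1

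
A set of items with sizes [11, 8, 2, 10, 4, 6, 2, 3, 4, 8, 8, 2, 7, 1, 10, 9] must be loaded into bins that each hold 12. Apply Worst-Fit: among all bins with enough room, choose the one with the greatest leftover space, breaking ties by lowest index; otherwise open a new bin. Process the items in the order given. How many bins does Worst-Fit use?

10

Put 11 in bin 1; 1 remain.
Put 8 in bin 2; 4 remain.
Put 2 in bin 2; 2 remain.
Put 10 in bin 3; 2 remain.
Put 4 in bin 4; 8 remain.
Put 6 in bin 4; 2 remain.
Put 2 in bin 2; 0 remain.
Put 3 in bin 5; 9 remain.
Put 4 in bin 5; 5 remain.
Put 8 in bin 6; 4 remain.
Put 8 in bin 7; 4 remain.
Put 2 in bin 5; 3 remain.
Put 7 in bin 8; 5 remain.
Put 1 in bin 8; 4 remain.
Put 10 in bin 9; 2 remain.
Put 9 in bin 10; 3 remain.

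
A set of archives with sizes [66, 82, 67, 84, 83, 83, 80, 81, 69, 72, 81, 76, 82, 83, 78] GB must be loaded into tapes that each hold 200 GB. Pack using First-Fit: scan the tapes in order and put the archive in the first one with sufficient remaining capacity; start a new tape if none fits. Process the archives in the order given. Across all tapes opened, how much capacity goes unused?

Put 66 GB in tape 1; 134 GB remain.
Put 82 GB in tape 1; 52 GB remain.
Put 67 GB in tape 2; 133 GB remain.
Put 84 GB in tape 2; 49 GB remain.
Put 83 GB in tape 3; 117 GB remain.
Put 83 GB in tape 3; 34 GB remain.
Put 80 GB in tape 4; 120 GB remain.
Put 81 GB in tape 4; 39 GB remain.
Put 69 GB in tape 5; 131 GB remain.
Put 72 GB in tape 5; 59 GB remain.
Put 81 GB in tape 6; 119 GB remain.
Put 76 GB in tape 6; 43 GB remain.
Put 82 GB in tape 7; 118 GB remain.
Put 83 GB in tape 7; 35 GB remain.
Put 78 GB in tape 8; 122 GB remain.
8 tapes × 200 GB = 1600 GB; used 1167 GB; unused 433 GB.

433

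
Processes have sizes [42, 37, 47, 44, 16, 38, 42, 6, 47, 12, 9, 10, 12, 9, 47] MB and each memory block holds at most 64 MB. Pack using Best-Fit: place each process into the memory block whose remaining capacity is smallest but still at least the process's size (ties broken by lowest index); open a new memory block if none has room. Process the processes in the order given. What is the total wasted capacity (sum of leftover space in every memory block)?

94

Put 42 MB in memory block 1; 22 MB remain.
Put 37 MB in memory block 2; 27 MB remain.
Put 47 MB in memory block 3; 17 MB remain.
Put 44 MB in memory block 4; 20 MB remain.
Put 16 MB in memory block 3; 1 MB remain.
Put 38 MB in memory block 5; 26 MB remain.
Put 42 MB in memory block 6; 22 MB remain.
Put 6 MB in memory block 4; 14 MB remain.
Put 47 MB in memory block 7; 17 MB remain.
Put 12 MB in memory block 4; 2 MB remain.
Put 9 MB in memory block 7; 8 MB remain.
Put 10 MB in memory block 1; 12 MB remain.
Put 12 MB in memory block 1; 0 MB remain.
Put 9 MB in memory block 6; 13 MB remain.
Put 47 MB in memory block 8; 17 MB remain.
8 memory blocks × 64 MB = 512 MB; used 418 MB; unused 94 MB.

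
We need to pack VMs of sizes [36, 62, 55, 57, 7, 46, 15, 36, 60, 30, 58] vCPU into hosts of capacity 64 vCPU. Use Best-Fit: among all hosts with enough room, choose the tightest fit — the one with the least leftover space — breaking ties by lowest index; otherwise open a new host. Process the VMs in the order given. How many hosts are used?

host 1: place 36 vCPU, 28 vCPU left
host 2: place 62 vCPU, 2 vCPU left
host 3: place 55 vCPU, 9 vCPU left
host 4: place 57 vCPU, 7 vCPU left
host 4: place 7 vCPU, 0 vCPU left
host 5: place 46 vCPU, 18 vCPU left
host 5: place 15 vCPU, 3 vCPU left
host 6: place 36 vCPU, 28 vCPU left
host 7: place 60 vCPU, 4 vCPU left
host 8: place 30 vCPU, 34 vCPU left
host 9: place 58 vCPU, 6 vCPU left
Final hosts: [36] [62] [55] [57,7] [46,15] [36] [60] [30] [58].

9 hosts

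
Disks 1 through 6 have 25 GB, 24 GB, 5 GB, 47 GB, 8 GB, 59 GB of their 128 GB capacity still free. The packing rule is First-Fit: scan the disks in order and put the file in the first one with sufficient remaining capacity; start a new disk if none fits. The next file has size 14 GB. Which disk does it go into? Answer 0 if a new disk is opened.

1

Disks with room: disk 1 (25 GB), disk 2 (24 GB), disk 4 (47 GB), disk 6 (59 GB).
The first with room is disk 1.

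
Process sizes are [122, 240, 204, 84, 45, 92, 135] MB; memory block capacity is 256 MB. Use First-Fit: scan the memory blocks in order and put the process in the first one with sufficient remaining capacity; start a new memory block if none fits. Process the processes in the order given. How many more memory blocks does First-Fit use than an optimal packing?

0

First-Fit: [122,84,45] [240] [204] [92,135] → 4 memory blocks.
Total size 922 MB; any packing needs at least ⌈922/256⌉ = 4 memory blocks.
So 4 is already optimal.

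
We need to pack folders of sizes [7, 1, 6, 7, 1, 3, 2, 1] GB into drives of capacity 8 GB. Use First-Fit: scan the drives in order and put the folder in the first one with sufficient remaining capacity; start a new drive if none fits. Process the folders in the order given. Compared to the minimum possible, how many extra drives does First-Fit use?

First-Fit: [7,1] [6,1,1] [7] [3,2] → 4 drives.
Total size 28 GB; any packing needs at least ⌈28/8⌉ = 4 drives.
So 4 is already optimal.

0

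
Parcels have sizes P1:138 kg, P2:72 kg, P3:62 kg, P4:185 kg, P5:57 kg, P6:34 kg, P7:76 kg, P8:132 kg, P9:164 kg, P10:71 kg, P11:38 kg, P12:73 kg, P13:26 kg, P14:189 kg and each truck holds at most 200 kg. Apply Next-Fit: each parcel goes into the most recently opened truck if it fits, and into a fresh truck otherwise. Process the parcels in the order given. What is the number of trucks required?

9 trucks

P1 (138 kg) → truck 1 (remaining 62 kg)
P2 (72 kg) → truck 2 (remaining 128 kg)
P3 (62 kg) → truck 2 (remaining 66 kg)
P4 (185 kg) → truck 3 (remaining 15 kg)
P5 (57 kg) → truck 4 (remaining 143 kg)
P6 (34 kg) → truck 4 (remaining 109 kg)
P7 (76 kg) → truck 4 (remaining 33 kg)
P8 (132 kg) → truck 5 (remaining 68 kg)
P9 (164 kg) → truck 6 (remaining 36 kg)
P10 (71 kg) → truck 7 (remaining 129 kg)
P11 (38 kg) → truck 7 (remaining 91 kg)
P12 (73 kg) → truck 7 (remaining 18 kg)
P13 (26 kg) → truck 8 (remaining 174 kg)
P14 (189 kg) → truck 9 (remaining 11 kg)
Final trucks: [138] [72,62] [185] [57,34,76] [132] [164] [71,38,73] [26] [189].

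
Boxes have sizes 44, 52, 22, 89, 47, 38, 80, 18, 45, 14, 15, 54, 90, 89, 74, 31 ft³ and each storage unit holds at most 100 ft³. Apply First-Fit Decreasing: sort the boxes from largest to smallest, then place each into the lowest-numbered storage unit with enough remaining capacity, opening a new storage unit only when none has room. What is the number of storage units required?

Sorted descending: 90, 89, 89, 80, 74, 54, 52, 47, 45, 44, 38, 31, 22, 18, 15, 14.
storage unit 1: place 90 ft³, 10 ft³ left
storage unit 2: place 89 ft³, 11 ft³ left
storage unit 3: place 89 ft³, 11 ft³ left
storage unit 4: place 80 ft³, 20 ft³ left
storage unit 5: place 74 ft³, 26 ft³ left
storage unit 6: place 54 ft³, 46 ft³ left
storage unit 7: place 52 ft³, 48 ft³ left
storage unit 7: place 47 ft³, 1 ft³ left
storage unit 6: place 45 ft³, 1 ft³ left
storage unit 8: place 44 ft³, 56 ft³ left
storage unit 8: place 38 ft³, 18 ft³ left
storage unit 9: place 31 ft³, 69 ft³ left
storage unit 5: place 22 ft³, 4 ft³ left
storage unit 4: place 18 ft³, 2 ft³ left
storage unit 8: place 15 ft³, 3 ft³ left
storage unit 9: place 14 ft³, 55 ft³ left

9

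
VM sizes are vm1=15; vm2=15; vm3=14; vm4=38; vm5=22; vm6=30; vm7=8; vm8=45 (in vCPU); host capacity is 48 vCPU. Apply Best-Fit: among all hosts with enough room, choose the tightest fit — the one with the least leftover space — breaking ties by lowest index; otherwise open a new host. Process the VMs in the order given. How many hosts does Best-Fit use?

Put vm1 (15 vCPU) in host 1; 33 vCPU remain.
Put vm2 (15 vCPU) in host 1; 18 vCPU remain.
Put vm3 (14 vCPU) in host 1; 4 vCPU remain.
Put vm4 (38 vCPU) in host 2; 10 vCPU remain.
Put vm5 (22 vCPU) in host 3; 26 vCPU remain.
Put vm6 (30 vCPU) in host 4; 18 vCPU remain.
Put vm7 (8 vCPU) in host 2; 2 vCPU remain.
Put vm8 (45 vCPU) in host 5; 3 vCPU remain.

5 hosts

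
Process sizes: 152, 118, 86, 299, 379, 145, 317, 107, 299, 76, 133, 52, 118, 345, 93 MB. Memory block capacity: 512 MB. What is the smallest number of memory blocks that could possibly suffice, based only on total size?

6 memory blocks

Total size = 152 + 118 + 86 + 299 + 379 + 145 + 317 + 107 + 299 + 76 + 133 + 52 + 118 + 345 + 93 = 2719 MB.
⌈2719 / 512⌉ = 6.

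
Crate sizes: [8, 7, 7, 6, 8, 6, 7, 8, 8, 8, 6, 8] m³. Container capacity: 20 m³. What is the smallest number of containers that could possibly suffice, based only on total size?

Total size = 8 + 7 + 7 + 6 + 8 + 6 + 7 + 8 + 8 + 8 + 6 + 8 = 87 m³.
⌈87 / 20⌉ = 5.

5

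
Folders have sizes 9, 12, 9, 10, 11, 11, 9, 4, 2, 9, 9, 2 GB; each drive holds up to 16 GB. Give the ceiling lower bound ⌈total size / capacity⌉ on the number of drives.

Total size = 9 + 12 + 9 + 10 + 11 + 11 + 9 + 4 + 2 + 9 + 9 + 2 = 97 GB.
⌈97 / 16⌉ = 7.

7 drives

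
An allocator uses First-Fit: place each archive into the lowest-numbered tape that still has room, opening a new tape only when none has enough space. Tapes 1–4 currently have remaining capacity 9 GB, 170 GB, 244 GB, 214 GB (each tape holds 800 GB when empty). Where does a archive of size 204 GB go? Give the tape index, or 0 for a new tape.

3

Tapes with room: tape 3 (244 GB), tape 4 (214 GB).
The first with room is tape 3.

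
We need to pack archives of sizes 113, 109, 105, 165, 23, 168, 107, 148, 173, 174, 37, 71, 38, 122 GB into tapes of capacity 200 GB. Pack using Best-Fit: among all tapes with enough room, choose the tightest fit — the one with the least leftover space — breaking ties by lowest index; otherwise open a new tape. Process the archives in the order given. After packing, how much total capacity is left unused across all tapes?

113 GB → tape 1 (remaining 87 GB)
109 GB → tape 2 (remaining 91 GB)
105 GB → tape 3 (remaining 95 GB)
165 GB → tape 4 (remaining 35 GB)
23 GB → tape 4 (remaining 12 GB)
168 GB → tape 5 (remaining 32 GB)
107 GB → tape 6 (remaining 93 GB)
148 GB → tape 7 (remaining 52 GB)
173 GB → tape 8 (remaining 27 GB)
174 GB → tape 9 (remaining 26 GB)
37 GB → tape 7 (remaining 15 GB)
71 GB → tape 1 (remaining 16 GB)
38 GB → tape 2 (remaining 53 GB)
122 GB → tape 10 (remaining 78 GB)
10 tapes × 200 GB = 2000 GB; used 1553 GB; unused 447 GB.

447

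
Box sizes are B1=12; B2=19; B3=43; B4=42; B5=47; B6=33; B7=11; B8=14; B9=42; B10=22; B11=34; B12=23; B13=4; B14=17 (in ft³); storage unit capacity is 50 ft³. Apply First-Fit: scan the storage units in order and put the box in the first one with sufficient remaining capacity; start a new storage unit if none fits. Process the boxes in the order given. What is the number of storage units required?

9

storage unit 1: place B1 (12 ft³), 38 ft³ left
storage unit 1: place B2 (19 ft³), 19 ft³ left
storage unit 2: place B3 (43 ft³), 7 ft³ left
storage unit 3: place B4 (42 ft³), 8 ft³ left
storage unit 4: place B5 (47 ft³), 3 ft³ left
storage unit 5: place B6 (33 ft³), 17 ft³ left
storage unit 1: place B7 (11 ft³), 8 ft³ left
storage unit 5: place B8 (14 ft³), 3 ft³ left
storage unit 6: place B9 (42 ft³), 8 ft³ left
storage unit 7: place B10 (22 ft³), 28 ft³ left
storage unit 8: place B11 (34 ft³), 16 ft³ left
storage unit 7: place B12 (23 ft³), 5 ft³ left
storage unit 1: place B13 (4 ft³), 4 ft³ left
storage unit 9: place B14 (17 ft³), 33 ft³ left
Final storage units: [12,19,11,4] [43] [42] [47] [33,14] [42] [22,23] [34] [17].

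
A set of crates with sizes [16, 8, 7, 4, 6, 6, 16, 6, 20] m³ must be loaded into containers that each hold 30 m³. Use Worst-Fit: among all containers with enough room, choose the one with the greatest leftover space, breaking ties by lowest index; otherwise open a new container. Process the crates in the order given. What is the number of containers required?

4

container 1: place 16 m³, 14 m³ left
container 1: place 8 m³, 6 m³ left
container 2: place 7 m³, 23 m³ left
container 2: place 4 m³, 19 m³ left
container 2: place 6 m³, 13 m³ left
container 2: place 6 m³, 7 m³ left
container 3: place 16 m³, 14 m³ left
container 3: place 6 m³, 8 m³ left
container 4: place 20 m³, 10 m³ left
Final containers: [16,8] [7,4,6,6] [16,6] [20].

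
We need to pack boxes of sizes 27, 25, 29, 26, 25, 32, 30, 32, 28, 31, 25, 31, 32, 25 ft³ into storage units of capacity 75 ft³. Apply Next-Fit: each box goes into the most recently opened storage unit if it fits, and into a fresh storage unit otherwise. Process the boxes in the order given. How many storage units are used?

storage unit 1: place 27 ft³, 48 ft³ left
storage unit 1: place 25 ft³, 23 ft³ left
storage unit 2: place 29 ft³, 46 ft³ left
storage unit 2: place 26 ft³, 20 ft³ left
storage unit 3: place 25 ft³, 50 ft³ left
storage unit 3: place 32 ft³, 18 ft³ left
storage unit 4: place 30 ft³, 45 ft³ left
storage unit 4: place 32 ft³, 13 ft³ left
storage unit 5: place 28 ft³, 47 ft³ left
storage unit 5: place 31 ft³, 16 ft³ left
storage unit 6: place 25 ft³, 50 ft³ left
storage unit 6: place 31 ft³, 19 ft³ left
storage unit 7: place 32 ft³, 43 ft³ left
storage unit 7: place 25 ft³, 18 ft³ left
Final storage units: [27,25] [29,26] [25,32] [30,32] [28,31] [25,31] [32,25].

7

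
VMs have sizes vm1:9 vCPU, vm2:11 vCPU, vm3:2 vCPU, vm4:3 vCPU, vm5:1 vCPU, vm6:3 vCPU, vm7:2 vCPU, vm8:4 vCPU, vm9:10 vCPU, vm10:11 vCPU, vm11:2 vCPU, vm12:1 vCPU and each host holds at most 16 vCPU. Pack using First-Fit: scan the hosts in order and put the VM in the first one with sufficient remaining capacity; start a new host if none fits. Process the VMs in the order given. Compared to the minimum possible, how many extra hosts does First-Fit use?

First-Fit: [9,2,3,1,1] [11,3,2] [4,10,2] [11] → 4 hosts.
Total size 59 vCPU; any packing needs at least ⌈59/16⌉ = 4 hosts.
So 4 is already optimal.

0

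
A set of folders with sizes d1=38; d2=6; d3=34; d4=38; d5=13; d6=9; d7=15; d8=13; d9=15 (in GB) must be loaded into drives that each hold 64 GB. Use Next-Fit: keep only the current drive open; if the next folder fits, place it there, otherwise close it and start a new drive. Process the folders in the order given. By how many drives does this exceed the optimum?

1

Next-Fit: [38,6] [34] [38,13,9] [15,13,15] → 4 drives.
Total size 181 GB; any packing needs at least ⌈181/64⌉ = 3 drives.
An optimal packing achieves that bound: [38,15,9] [38,15,6] [34,13,13] → 3 drives.
Excess: 4 − 3 = 1.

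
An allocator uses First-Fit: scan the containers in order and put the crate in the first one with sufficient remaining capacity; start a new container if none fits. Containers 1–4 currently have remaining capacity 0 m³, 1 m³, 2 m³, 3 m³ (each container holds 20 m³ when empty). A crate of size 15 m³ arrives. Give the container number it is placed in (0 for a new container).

No container has ≥ 15 m³ free, so a new container is opened.

0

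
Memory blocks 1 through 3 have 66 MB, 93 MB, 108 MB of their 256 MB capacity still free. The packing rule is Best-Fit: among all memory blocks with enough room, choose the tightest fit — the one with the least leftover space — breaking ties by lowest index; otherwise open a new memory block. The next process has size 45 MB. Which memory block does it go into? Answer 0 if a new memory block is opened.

Memory blocks with room: memory block 1 (66 MB), memory block 2 (93 MB), memory block 3 (108 MB).
Tightest fit is memory block 1 with 66 MB free.

1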